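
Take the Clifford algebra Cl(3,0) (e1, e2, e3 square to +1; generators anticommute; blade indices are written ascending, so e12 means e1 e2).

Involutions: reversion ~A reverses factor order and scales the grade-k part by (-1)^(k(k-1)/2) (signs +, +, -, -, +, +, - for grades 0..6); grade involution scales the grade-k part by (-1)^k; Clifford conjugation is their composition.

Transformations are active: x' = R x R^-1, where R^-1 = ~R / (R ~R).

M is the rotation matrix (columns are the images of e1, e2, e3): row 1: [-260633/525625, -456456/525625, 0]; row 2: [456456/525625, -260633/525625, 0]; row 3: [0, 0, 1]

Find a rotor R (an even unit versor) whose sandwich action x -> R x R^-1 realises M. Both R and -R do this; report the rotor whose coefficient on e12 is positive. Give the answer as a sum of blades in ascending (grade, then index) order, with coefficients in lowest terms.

Method: write R = a + b12*e12 + b13*e13 + b23*e23 with a^2 + b12^2 + b13^2 + b23^2 = 1 (so R^-1 = ~R). Expanding the columns R e_j ~R gives tr M = 4a^2 - 1 and, from the antisymmetric part, M21 - M12 = -4a*b12, M13 - M31 = 4a*b13, M32 - M23 = -4a*b23.
Here tr M = 4359/525625, so a^2 = (1 + tr M)/4 = 132496/525625 and a = ±364/725. Taking a = 364/725: M21 - M12 = 912912/525625, M13 - M31 = 0, M32 - M23 = 0, giving b12 = -627/725, b13 = 0, b23 = 0, i.e. R = 364/725 - 627/725*e12.
Its e12 coefficient is negative, so report the other preimage -R.
Answer: -364/725 + 627/725*e12. Sheet selection: the two-to-one cover makes ±R indistinguishable at the matrix level (trace 4359/525625), so uniqueness comes from the required sign on e12.


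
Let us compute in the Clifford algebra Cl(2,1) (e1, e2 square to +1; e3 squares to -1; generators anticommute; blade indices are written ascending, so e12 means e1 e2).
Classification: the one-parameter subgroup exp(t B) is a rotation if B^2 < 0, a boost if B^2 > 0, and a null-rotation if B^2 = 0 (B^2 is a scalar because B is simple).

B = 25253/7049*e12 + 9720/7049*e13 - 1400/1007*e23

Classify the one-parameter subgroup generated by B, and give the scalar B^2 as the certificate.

B^2 term by term: the squares give (25253/7049)^2*(e12)^2 + (9720/7049)^2*(e13)^2 + (-1400/1007)^2*(e23)^2 = 637714009/49688401*(-1) + 94478400/49688401*(+1) + 1960000/1014049*(+1) = -9 (each basis 2-blade squares to minus the product of its generators' squares); cross terms between blades sharing an index anticommute and cancel. So B^2 = -9.
Answer: rotation, certificate B^2 = -9. Key observation: B^2 = -9 is a conjugation invariant, so its sign decides the class regardless of the surface form of B.


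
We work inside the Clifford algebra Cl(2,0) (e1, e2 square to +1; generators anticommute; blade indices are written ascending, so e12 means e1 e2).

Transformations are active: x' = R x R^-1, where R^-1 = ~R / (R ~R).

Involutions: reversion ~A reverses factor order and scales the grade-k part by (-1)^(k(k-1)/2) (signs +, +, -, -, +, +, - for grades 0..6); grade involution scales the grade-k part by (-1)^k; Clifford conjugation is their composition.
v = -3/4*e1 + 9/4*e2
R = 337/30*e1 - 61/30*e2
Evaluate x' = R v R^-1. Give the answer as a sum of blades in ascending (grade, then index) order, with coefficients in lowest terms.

~R = 337/30*e1 - 61/30*e2, and R ~R = 11729/90, so R^-1 = ~R / (11729/90).
R v = -13 + 95/4*e12
Answer: -69957/46916*e1 - 86529/46916*e2


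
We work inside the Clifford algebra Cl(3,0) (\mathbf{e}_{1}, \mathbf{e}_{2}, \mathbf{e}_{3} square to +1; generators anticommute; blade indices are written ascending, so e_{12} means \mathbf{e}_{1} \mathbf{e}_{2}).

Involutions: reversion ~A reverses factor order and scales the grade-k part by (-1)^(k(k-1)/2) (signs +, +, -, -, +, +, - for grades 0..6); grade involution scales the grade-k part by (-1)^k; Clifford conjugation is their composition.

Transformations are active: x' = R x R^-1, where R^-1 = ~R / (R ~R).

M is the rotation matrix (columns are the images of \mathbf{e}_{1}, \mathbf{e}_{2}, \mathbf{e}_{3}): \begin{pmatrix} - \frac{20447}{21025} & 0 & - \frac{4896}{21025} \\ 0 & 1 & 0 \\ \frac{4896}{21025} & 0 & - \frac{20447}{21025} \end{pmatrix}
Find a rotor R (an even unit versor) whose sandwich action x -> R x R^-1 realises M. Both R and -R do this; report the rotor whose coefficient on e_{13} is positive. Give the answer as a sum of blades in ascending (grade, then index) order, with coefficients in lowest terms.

Method: write R = a + b12*e_{12} + b13*e_{13} + b23*e_{23} with a^2 + b12^2 + b13^2 + b23^2 = 1 (so R^-1 = ~R). Expanding the columns R e_j ~R gives tr M = 4a^2 - 1 and, from the antisymmetric part, M21 - M12 = -4a*b12, M13 - M31 = 4a*b13, M32 - M23 = -4a*b23.
Here tr M = -\frac{19869}{21025}, so a^2 = (1 + tr M)/4 = \frac{289}{21025} and a = ±\frac{17}{145}. Taking a = \frac{17}{145}: M21 - M12 = 0, M13 - M31 = -\frac{9792}{21025}, M32 - M23 = 0, giving b12 = 0, b13 = -\frac{144}{145}, b23 = 0, i.e. R = \frac{17}{145} - \frac{144}{145} e_{13}.
Its e_{13} coefficient is negative, so report the other preimage -R.
Answer: -\frac{17}{145} + \frac{144}{145} e_{13}. Sheet selection: the two-to-one cover makes ±R indistinguishable at the matrix level (trace -\frac{19869}{21025}), so uniqueness comes from the required sign on e_{13}.


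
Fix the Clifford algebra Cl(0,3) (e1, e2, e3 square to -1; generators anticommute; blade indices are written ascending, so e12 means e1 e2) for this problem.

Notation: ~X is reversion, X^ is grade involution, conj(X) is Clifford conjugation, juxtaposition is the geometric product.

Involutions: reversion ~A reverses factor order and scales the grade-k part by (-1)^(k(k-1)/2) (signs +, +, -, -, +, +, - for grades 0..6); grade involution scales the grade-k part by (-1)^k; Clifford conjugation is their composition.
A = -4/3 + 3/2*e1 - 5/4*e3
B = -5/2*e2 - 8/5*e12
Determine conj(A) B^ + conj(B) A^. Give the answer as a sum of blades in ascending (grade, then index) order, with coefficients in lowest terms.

first term: -86/15*e2 - 97/60*e12 - 25/8*e23 - 2*e123
second term: -86/15*e2 + 97/60*e12 + 25/8*e23 + 2*e123
Answer: -172/15*e2


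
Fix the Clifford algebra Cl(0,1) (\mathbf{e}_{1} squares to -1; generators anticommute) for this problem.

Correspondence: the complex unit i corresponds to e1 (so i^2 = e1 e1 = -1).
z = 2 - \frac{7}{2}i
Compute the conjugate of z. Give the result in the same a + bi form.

In blades: z = 2 - \frac{7}{2} e_{1}.
Conjugation here is Clifford conjugation: the scalar is fixed and the grade-1 and grade-2 blades all flip sign, giving 2 + \frac{7}{2} e_{1}; translating back:
Answer: 2 + \frac{7}{2}i


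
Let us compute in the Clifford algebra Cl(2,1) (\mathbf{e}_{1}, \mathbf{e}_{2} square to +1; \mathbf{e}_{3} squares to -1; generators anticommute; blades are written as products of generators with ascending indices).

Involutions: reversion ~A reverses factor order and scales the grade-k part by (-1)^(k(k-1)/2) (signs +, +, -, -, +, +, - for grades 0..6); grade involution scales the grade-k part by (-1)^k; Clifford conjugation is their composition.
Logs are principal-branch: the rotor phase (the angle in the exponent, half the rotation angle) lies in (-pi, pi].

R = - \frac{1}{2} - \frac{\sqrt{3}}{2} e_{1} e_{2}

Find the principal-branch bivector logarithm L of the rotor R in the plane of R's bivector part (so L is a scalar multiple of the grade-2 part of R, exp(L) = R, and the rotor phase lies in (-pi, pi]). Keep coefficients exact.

The scalar part of R is - \frac{1}{2}, which pins the rotor phase on the principal branch; dividing the bivector part by the sine of that phase recovers the unit plane, and L is the phase times that plane.
Concretely: cos(phase) = - \frac{1}{2} gives phase = ±\frac{2 \pi}{3}, and since phase/sin(phase) is even the sign is immaterial: L = (phase/sin(phase)) * <R>_2 = (\frac{4 \sqrt{3} \pi}{9}) * <R>_2.
Answer: - \frac{2 \pi}{3} e_{1} e_{2}


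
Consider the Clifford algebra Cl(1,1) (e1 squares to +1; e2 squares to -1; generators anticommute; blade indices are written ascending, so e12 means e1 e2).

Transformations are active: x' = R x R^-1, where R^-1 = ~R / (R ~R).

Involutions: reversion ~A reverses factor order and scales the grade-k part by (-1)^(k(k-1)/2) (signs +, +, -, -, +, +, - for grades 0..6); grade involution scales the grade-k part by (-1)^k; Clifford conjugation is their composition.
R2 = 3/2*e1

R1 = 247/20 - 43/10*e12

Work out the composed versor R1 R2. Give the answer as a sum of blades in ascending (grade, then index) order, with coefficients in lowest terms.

Distribute over the terms of R2 (each basis-blade product reordered to ascending indices, repeated generators contracted through their squares):
R1 (3/2*e1) = 741/40*e1 + 129/20*e2
Answer: 741/40*e1 + 129/20*e2


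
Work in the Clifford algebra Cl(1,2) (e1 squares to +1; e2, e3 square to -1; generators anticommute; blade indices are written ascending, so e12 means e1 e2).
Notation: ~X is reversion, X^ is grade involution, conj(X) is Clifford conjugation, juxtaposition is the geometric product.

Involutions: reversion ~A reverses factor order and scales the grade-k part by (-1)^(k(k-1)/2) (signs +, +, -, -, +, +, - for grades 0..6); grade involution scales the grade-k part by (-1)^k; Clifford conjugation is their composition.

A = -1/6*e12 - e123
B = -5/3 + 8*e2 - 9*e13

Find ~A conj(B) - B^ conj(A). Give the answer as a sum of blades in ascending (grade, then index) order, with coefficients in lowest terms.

first term: 4/3*e1 - 9*e2 - 5/18*e12 - 8*e13 - 3/2*e23 - 5/3*e123
second term: -4/3*e1 - 9*e2 - 5/18*e12 + 8*e13 - 3/2*e23 + 5/3*e123
Answer: 8/3*e1 - 16*e13 - 10/3*e123


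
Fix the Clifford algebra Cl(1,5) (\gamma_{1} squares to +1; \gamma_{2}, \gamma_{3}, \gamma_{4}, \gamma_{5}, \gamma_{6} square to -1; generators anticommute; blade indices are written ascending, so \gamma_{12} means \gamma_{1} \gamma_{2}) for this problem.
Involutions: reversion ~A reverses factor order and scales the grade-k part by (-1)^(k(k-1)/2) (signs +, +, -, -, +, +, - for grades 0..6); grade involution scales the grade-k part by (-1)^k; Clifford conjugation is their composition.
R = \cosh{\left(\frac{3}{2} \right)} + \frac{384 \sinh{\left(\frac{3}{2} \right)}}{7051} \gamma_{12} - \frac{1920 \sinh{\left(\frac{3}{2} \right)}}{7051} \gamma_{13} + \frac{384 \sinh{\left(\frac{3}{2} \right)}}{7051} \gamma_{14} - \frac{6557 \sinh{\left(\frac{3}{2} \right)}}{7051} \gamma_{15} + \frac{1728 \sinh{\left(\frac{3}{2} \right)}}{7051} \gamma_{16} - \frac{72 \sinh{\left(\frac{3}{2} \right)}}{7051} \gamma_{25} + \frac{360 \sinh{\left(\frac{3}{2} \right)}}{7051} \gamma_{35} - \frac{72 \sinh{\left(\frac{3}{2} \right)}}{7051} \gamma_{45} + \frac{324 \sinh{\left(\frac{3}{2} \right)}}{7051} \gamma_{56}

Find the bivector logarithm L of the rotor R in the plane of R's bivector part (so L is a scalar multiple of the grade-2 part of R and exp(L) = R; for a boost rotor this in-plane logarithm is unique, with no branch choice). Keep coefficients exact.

The scalar part of R is \cosh{\left(\frac{3}{2} \right)}, which determines |rapidity| via cosh; the sign lives in the bivector part, and pairing them (bivector part over sinh of the rapidity = the plane) gives the unique in-plane L = rapidity * plane.
Concretely: cosh(rapidity) = \cosh{\left(\frac{3}{2} \right)} gives rapidity = ±\frac{3}{2}, and since rapidity/sinh(rapidity) is even the sign is immaterial: L = (rapidity/sinh(rapidity)) * <R>_2 = (\frac{3}{2 \sinh{\left(\frac{3}{2} \right)}}) * <R>_2.
Answer: \frac{576}{7051} \gamma_{12} - \frac{2880}{7051} \gamma_{13} + \frac{576}{7051} \gamma_{14} - \frac{19671}{14102} \gamma_{15} + \frac{2592}{7051} \gamma_{16} - \frac{108}{7051} \gamma_{25} + \frac{540}{7051} \gamma_{35} - \frac{108}{7051} \gamma_{45} + \frac{486}{7051} \gamma_{56}


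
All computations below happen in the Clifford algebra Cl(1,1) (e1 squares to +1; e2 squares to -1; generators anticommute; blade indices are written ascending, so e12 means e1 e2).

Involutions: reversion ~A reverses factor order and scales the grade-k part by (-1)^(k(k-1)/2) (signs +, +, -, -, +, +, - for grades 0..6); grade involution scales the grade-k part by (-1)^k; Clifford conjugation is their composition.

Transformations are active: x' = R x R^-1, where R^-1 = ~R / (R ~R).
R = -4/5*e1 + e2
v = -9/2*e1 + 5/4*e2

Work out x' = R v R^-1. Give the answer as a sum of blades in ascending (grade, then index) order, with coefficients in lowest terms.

~R = -4/5*e1 + e2, and R ~R = -9/25, so R^-1 = ~R / (-9/25).
R v = 47/20 + 7/2*e12
Answer: 269/18*e1 - 515/36*e2


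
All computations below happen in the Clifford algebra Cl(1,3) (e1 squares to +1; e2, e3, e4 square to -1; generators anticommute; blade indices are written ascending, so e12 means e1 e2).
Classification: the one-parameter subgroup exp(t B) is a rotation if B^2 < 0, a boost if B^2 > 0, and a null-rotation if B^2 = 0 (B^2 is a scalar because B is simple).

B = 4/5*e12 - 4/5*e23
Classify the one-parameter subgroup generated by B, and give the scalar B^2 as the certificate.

B^2 term by term: the squares give (4/5)^2*(e12)^2 + (-4/5)^2*(e23)^2 = 16/25*(+1) + 16/25*(-1) = 0 (each basis 2-blade squares to minus the product of its generators' squares); cross terms between blades sharing an index anticommute and cancel. So B^2 = 0.
Answer: null-rotation, certificate B^2 = 0. Certificate logic: 0 is a conjugation-invariant scalar, so its sign fixes rotation versus boost versus null-rotation outright.


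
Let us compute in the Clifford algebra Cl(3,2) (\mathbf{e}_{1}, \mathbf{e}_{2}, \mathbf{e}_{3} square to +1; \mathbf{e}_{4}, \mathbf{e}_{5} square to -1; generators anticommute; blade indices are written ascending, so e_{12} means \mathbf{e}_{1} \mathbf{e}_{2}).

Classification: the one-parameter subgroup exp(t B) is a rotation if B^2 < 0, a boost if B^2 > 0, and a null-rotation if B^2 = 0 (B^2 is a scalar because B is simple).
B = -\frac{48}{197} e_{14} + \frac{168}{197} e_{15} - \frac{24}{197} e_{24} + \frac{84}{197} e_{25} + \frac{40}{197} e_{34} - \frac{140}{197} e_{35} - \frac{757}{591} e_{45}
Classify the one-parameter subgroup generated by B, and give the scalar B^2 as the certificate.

B^2 term by term: the squares give (-\frac{48}{197})^2*(e_{14})^2 + (\frac{168}{197})^2*(e_{15})^2 + (-\frac{24}{197})^2*(e_{24})^2 + (\frac{84}{197})^2*(e_{25})^2 + (\frac{40}{197})^2*(e_{34})^2 + (-\frac{140}{197})^2*(e_{35})^2 + (-\frac{757}{591})^2*(e_{45})^2 = \frac{2304}{38809}*(+1) + \frac{28224}{38809}*(+1) + \frac{576}{38809}*(+1) + \frac{7056}{38809}*(+1) + \frac{1600}{38809}*(+1) + \frac{19600}{38809}*(+1) + \frac{573049}{349281}*(-1) = -\frac{1}{9} (each basis 2-blade squares to minus the product of its generators' squares); cross terms between blades sharing an index anticommute and cancel; the commuting (index-disjoint) pairs give grade-4 terms 2*c*c'*(blade product), which cancel blade by blade — e_{1245}: \frac{8064}{38809} - \frac{8064}{38809} = 0; e_{1345}: -\frac{13440}{38809} + \frac{13440}{38809} = 0; e_{2345}: -\frac{6720}{38809} + \frac{6720}{38809} = 0 — confirming B is simple. So B^2 = -\frac{1}{9}.
Answer: rotation, certificate B^2 = -\frac{1}{9}. One invariant decides it: the square -\frac{1}{9} survives every conjugation, and its sign is exactly the classification.


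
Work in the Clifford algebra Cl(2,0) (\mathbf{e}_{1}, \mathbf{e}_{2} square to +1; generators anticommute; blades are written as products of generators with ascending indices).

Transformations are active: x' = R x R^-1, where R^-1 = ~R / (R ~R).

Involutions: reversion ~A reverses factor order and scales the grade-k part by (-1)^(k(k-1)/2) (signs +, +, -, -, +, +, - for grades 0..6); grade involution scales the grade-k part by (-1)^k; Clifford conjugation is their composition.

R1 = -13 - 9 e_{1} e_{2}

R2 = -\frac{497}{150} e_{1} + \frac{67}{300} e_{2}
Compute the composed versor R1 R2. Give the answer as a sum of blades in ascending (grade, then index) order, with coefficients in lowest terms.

Distribute over the terms of R1 (each basis-blade product reordered to ascending indices, repeated generators contracted through their squares):
(-13) R2 = \frac{6461}{150} e_{1} - \frac{871}{300} e_{2}
(-9 e_{1} e_{2}) R2 = -\frac{201}{100} e_{1} - \frac{1491}{50} e_{2}
Summing the partial products and collecting blades:
Answer: \frac{12319}{300} e_{1} - \frac{9817}{300} e_{2}


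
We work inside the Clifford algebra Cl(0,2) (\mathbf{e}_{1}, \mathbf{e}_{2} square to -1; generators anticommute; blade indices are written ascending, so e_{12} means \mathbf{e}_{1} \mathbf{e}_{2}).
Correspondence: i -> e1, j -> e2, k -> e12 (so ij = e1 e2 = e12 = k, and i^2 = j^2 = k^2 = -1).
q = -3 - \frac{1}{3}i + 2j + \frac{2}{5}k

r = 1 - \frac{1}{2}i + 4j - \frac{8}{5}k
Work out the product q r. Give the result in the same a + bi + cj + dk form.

In blades: q = -3 - \frac{1}{3} e_{1} + 2 e_{2} + \frac{2}{5} e_{12}, r = 1 - \frac{1}{2} e_{1} + 4 e_{2} - \frac{8}{5} e_{12}.
Distribute q over r term by term (generator squares from the signature, products reordered to ascending indices): (-3)*r = -3 + \frac{3}{2} e_{1} - 12 e_{2} + \frac{24}{5} e_{12}; (-\frac{1}{3} e_{1})*r = -\frac{1}{6} - \frac{1}{3} e_{1} - \frac{8}{15} e_{2} - \frac{4}{3} e_{12}; (2 e_{2})*r = -8 - \frac{16}{5} e_{1} + 2 e_{2} + e_{12}; (\frac{2}{5} e_{12})*r = \frac{16}{25} - \frac{8}{5} e_{1} - \frac{1}{5} e_{2} + \frac{2}{5} e_{12}.
Sum: -\frac{1579}{150} - \frac{109}{30} e_{1} - \frac{161}{15} e_{2} + \frac{73}{15} e_{12}; translating back through the correspondence:
Answer: -\frac{1579}{150} - \frac{109}{30}i - \frac{161}{15}j + \frac{73}{15}k


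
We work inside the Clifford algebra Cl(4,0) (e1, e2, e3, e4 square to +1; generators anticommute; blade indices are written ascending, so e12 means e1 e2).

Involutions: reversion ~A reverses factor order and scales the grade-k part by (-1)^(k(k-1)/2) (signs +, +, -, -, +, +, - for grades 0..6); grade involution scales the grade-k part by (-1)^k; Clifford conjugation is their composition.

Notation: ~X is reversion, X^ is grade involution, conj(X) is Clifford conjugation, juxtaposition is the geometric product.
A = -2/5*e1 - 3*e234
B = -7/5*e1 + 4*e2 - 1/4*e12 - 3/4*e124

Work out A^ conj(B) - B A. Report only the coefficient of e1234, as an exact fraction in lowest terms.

first term: 14/25 + 1/10*e2 - 8/5*e12 + 9/4*e13 - 3/10*e24 - 12*e34 - 3/4*e134 - 21/5*e1234
second term: 14/25 - 1/10*e2 + 8/5*e12 + 9/4*e13 + 3/10*e24 - 12*e34 + 3/4*e134 + 21/5*e1234
Answer: -42/5


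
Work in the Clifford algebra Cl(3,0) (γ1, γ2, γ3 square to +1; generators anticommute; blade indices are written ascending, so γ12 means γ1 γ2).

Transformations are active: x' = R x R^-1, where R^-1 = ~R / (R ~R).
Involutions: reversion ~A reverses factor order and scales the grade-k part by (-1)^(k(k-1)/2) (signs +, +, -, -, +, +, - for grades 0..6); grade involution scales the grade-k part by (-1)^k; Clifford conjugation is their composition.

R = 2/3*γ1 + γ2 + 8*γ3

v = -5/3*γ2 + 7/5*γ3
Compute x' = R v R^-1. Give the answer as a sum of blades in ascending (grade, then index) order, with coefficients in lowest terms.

~R = 2/3*γ1 + γ2 + 8*γ3, and R ~R = 589/9, so R^-1 = ~R / (589/9).
R v = 143/15 - 10/9*γ12 + 14/15*γ13 + 221/15*γ23
Answer: 572/2945*γ1 + 17299/8835*γ2 + 2741/2945*γ3


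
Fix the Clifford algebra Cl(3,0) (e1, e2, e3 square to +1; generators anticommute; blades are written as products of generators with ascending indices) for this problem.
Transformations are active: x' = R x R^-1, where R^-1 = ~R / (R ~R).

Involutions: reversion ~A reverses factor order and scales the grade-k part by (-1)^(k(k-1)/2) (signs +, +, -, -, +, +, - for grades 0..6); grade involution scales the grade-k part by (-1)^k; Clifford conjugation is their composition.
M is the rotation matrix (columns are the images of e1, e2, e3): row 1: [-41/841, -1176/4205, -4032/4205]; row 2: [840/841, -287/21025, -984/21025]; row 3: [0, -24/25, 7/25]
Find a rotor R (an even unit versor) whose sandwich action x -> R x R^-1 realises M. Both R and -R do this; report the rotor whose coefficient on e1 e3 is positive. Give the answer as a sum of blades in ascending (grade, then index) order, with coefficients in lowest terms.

Method: write R = a + b12*e1 e2 + b13*e1 e3 + b23*e2 e3 with a^2 + b12^2 + b13^2 + b23^2 = 1 (so R^-1 = ~R). Expanding the columns R e_j ~R gives tr M = 4a^2 - 1 and, from the antisymmetric part, M21 - M12 = -4a*b12, M13 - M31 = 4a*b13, M32 - M23 = -4a*b23.
Here tr M = 183/841, so a^2 = (1 + tr M)/4 = 256/841 and a = ±16/29. Taking a = 16/29: M21 - M12 = 5376/4205, M13 - M31 = -4032/4205, M32 - M23 = -768/841, giving b12 = -84/145, b13 = -63/145, b23 = 12/29, i.e. R = 16/29 - 84/145*e1 e2 - 63/145*e1 e3 + 12/29*e2 e3.
Its e1 e3 coefficient is negative, so report the other preimage -R.
Answer: -16/29 + 84/145*e1 e2 + 63/145*e1 e3 - 12/29*e2 e3. Note: both R and -R realise this M (trace 183/841); the covering map identifies them, and the e1 e3-coefficient sign is the tie-breaker.


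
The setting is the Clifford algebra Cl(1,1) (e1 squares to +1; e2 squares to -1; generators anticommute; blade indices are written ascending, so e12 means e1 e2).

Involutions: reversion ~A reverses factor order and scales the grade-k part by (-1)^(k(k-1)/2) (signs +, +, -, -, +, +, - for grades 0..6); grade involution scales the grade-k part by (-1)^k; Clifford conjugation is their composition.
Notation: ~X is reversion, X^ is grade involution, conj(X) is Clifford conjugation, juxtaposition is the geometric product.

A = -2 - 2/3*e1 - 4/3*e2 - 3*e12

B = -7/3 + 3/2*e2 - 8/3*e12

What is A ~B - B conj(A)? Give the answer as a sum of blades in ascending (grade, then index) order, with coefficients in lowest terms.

first term: -4/3 + 5/2*e1 - 5/3*e2 + 2/3*e12
second term: -16/3 + 13/2*e1 - 13/3*e2 - 8/3*e12
Answer: 4 - 4*e1 + 8/3*e2 + 10/3*e12


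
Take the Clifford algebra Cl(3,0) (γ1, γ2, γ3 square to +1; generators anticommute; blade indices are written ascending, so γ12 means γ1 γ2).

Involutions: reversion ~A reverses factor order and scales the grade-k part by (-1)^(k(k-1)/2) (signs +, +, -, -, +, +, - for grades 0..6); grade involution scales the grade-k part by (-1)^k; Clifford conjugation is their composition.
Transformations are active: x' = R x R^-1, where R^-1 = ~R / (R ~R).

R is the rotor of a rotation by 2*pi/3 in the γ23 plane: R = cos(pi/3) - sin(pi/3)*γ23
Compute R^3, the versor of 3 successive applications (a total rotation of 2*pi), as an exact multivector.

Rotor phase runs at HALF the rotation angle; powers of one rotor simply add phase, so after 3 steps in γ23 the phase is 3*pi/3 = pi and R^3 = cos(pi) - sin(pi)*γ23.
cos(pi) = -1 and sin(pi) = 0, so R^3 = -1. The total rotation 2*pi is 1 full turn, so every vector returns to itself, yet the rotor is -1, on the OTHER sheet of the double cover (an odd number of 2*pi turns).
Answer: -1


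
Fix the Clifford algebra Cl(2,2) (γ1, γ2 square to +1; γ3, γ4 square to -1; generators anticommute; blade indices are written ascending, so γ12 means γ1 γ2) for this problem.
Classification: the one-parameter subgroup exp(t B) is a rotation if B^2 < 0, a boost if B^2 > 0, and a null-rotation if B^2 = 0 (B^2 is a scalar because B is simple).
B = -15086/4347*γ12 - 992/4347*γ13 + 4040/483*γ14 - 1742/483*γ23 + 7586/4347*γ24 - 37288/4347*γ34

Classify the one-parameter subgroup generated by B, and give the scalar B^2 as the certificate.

B^2 term by term: the squares give (-15086/4347)^2*(γ12)^2 + (-992/4347)^2*(γ13)^2 + (4040/483)^2*(γ14)^2 + (-1742/483)^2*(γ23)^2 + (7586/4347)^2*(γ24)^2 + (-37288/4347)^2*(γ34)^2 = 227587396/18896409*(-1) + 984064/18896409*(+1) + 16321600/233289*(+1) + 3034564/233289*(+1) + 57547396/18896409*(+1) + 1390394944/18896409*(-1) = 4/9 (each basis 2-blade squares to minus the product of its generators' squares); cross terms between blades sharing an index anticommute and cancel; the commuting (index-disjoint) pairs give grade-4 terms 2*c*c'*(blade product), which cancel blade by blade — γ1234: 1125053536/18896409 + 15050624/18896409 - 14075360/233289 = 0 — confirming B is simple. So B^2 = 4/9.
Answer: boost, certificate B^2 = 4/9. Because 4/9 is invariant under every versor sandwich, the classification follows from its sign alone.


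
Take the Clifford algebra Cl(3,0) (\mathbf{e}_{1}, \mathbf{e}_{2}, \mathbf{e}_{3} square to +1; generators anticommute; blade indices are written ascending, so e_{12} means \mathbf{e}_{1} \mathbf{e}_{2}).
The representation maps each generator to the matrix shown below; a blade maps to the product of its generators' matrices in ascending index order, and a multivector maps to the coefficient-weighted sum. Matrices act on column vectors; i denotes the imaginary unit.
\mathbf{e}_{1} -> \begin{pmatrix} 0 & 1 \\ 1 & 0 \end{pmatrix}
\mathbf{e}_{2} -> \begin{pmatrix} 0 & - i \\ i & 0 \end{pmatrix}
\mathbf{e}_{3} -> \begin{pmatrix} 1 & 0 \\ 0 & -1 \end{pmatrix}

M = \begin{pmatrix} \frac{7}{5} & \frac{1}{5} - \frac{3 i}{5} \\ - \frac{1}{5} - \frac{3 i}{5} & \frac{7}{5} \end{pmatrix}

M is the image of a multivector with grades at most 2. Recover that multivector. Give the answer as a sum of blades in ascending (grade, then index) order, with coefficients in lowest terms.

Method: 1, rho(e_{1}), rho(e_{2}), rho(e_{3}) form a trace-orthogonal basis of the 2x2 complex matrices (tr(X Y) = 2 if X = Y, else 0), so M = m0*1 + m1*rho(e_{1}) + m2*rho(e_{2}) + m3*rho(e_{3}) with m0 = tr(M)/2 = \frac{7}{5}, m1 = tr(M rho(e_{1}))/2 = - \frac{3 i}{5}, m2 = tr(M rho(e_{2}))/2 = \frac{i}{5}, m3 = tr(M rho(e_{3}))/2 = 0.
Multiplying table entries, the bivector images are rho(e_{12}) = i*rho(e_{3}), rho(e_{13}) = -i*rho(e_{2}), rho(e_{23}) = i*rho(e_{1}); with real blade coefficients the real parts of m0..m3 are the coefficients of 1, e_{1}, e_{2}, e_{3} and the imaginary parts give the bivectors (e_{23}: Im m1, e_{13}: -Im m2, e_{12}: Im m3).
Answer: \frac{7}{5} - \frac{1}{5} e_{13} - \frac{3}{5} e_{23}


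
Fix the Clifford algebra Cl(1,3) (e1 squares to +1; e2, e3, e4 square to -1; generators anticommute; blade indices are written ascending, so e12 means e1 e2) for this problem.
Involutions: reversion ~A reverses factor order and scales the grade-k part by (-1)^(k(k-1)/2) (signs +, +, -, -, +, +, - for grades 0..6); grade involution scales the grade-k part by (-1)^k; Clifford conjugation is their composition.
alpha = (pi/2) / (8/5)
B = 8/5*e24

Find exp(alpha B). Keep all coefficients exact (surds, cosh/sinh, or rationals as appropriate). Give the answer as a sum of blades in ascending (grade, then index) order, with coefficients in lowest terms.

B^2 = (8/5)^2*(e24)^2 = 64/25*(-1) = -64/25 (a basis 2-blade squares to minus the product of its generators' squares).
B^2 = -64/25 — the series telescopes trigonometrically here: l = 8/5, alpha*l = pi/2, so exp(alpha B) = cos(pi/2) + (sin(pi/2)/(8/5))*B = 0 + (5/8)*B.
Answer: e24


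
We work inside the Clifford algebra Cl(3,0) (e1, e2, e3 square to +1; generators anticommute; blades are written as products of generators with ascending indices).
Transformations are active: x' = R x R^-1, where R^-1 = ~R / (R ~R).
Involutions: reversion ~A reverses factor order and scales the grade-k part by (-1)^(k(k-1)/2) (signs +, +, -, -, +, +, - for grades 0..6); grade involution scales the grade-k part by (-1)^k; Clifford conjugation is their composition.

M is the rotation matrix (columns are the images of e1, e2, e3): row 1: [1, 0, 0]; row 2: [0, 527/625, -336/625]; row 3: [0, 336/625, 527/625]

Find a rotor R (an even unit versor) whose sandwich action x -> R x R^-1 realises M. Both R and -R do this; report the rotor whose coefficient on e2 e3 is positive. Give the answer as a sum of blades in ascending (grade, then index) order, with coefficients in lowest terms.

Method: write R = a + b12*e1 e2 + b13*e1 e3 + b23*e2 e3 with a^2 + b12^2 + b13^2 + b23^2 = 1 (so R^-1 = ~R). Expanding the columns R e_j ~R gives tr M = 4a^2 - 1 and, from the antisymmetric part, M21 - M12 = -4a*b12, M13 - M31 = 4a*b13, M32 - M23 = -4a*b23.
Here tr M = 1679/625, so a^2 = (1 + tr M)/4 = 576/625 and a = ±24/25. Taking a = 24/25: M21 - M12 = 0, M13 - M31 = 0, M32 - M23 = 672/625, giving b12 = 0, b13 = 0, b23 = -7/25, i.e. R = 24/25 - 7/25*e2 e3.
Its e2 e3 coefficient is negative, so report the other preimage -R.
Answer: -24/25 + 7/25*e2 e3. Key observation: the double cover Spin(3) -> SO(3) sends R and -R to the same matrix (trace 1679/625 here), so the stated sign of the e2 e3 coefficient is what selects one sheet.


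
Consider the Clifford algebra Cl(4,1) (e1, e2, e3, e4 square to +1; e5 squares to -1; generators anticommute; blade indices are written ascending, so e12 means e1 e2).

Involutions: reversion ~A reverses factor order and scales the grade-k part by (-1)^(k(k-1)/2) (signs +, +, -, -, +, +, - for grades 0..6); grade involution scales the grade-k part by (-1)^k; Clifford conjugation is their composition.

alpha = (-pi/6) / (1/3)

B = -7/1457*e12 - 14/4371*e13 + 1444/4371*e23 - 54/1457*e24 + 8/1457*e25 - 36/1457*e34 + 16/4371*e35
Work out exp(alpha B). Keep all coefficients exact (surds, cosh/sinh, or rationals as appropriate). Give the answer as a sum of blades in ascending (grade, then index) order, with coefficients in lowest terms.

B^2 term by term: the squares give (-7/1457)^2*(e12)^2 + (-14/4371)^2*(e13)^2 + (1444/4371)^2*(e23)^2 + (-54/1457)^2*(e24)^2 + (8/1457)^2*(e25)^2 + (-36/1457)^2*(e34)^2 + (16/4371)^2*(e35)^2 = 49/2122849*(-1) + 196/19105641*(-1) + 2085136/19105641*(-1) + 2916/2122849*(-1) + 64/2122849*(+1) + 1296/2122849*(-1) + 256/19105641*(+1) = -1/9 (each basis 2-blade squares to minus the product of its generators' squares); cross terms between blades sharing an index anticommute and cancel; the commuting (index-disjoint) pairs give grade-4 terms 2*c*c'*(blade product), which cancel blade by blade — e1234: 504/2122849 - 504/2122849 = 0; e1235: -224/6368547 + 224/6368547 = 0; e2345: 576/2122849 - 576/2122849 = 0 — confirming B is simple. So B^2 = -1/9.
B^2 = -1/9 — the series telescopes trigonometrically here: l = 1/3, alpha*l = -pi/6, so exp(alpha B) = cos(-pi/6) + (sin(-pi/6)/(1/3))*B = sqrt(3)/2 + (-3/2)*B.
Answer: sqrt(3)/2 + 21/2914*e12 + 7/1457*e13 - 722/1457*e23 + 81/1457*e24 - 12/1457*e25 + 54/1457*e34 - 8/1457*e35


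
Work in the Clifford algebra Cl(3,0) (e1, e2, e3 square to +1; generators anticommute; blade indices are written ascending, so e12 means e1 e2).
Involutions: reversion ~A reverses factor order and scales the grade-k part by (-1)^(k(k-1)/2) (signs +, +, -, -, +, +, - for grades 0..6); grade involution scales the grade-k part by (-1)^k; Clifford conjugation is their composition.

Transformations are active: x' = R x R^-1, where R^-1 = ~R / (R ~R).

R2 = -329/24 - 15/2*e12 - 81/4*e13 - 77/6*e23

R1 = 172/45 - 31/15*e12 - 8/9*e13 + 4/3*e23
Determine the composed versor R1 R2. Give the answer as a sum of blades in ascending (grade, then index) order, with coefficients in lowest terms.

Distribute over the terms of R1 (each basis-blade product reordered to ascending indices, repeated generators contracted through their squares):
(172/45) R2 = -14147/270 - 86/3*e12 - 387/5*e13 - 6622/135*e23
(-31/15*e12) R2 = -31/2 + 10199/360*e12 + 2387/90*e13 - 837/20*e23
(-8/9*e13) R2 = -18 - 308/27*e12 + 329/27*e13 + 20/3*e23
(4/3*e23) R2 = 154/9 - 27*e12 + 10*e13 - 329/18*e23
Summing the partial products and collecting blades:
Answer: -9286/135 - 41843/1080*e12 - 7747/270*e13 - 55357/540*e23


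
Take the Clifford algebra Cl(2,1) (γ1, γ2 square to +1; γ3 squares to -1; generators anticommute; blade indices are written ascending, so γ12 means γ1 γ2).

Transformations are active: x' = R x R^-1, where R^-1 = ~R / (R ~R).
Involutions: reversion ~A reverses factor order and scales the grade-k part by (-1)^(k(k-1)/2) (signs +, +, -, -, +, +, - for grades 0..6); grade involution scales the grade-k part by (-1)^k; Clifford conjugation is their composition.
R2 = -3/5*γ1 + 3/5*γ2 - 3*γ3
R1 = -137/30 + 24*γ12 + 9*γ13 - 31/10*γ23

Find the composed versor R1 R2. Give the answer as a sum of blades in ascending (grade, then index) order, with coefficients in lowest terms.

Distribute over the terms of R2 (each basis-blade product reordered to ascending indices, repeated generators contracted through their squares):
R1 (-3/5*γ1) = 137/50*γ1 + 72/5*γ2 + 27/5*γ3 + 93/50*γ123
R1 (3/5*γ2) = 72/5*γ1 - 137/50*γ2 + 93/50*γ3 - 27/5*γ123
R1 (-3*γ3) = 27*γ1 - 93/10*γ2 + 137/10*γ3 - 72*γ123
Summing the partial products and collecting blades:
Answer: 2207/50*γ1 + 59/25*γ2 + 524/25*γ3 - 3777/50*γ123


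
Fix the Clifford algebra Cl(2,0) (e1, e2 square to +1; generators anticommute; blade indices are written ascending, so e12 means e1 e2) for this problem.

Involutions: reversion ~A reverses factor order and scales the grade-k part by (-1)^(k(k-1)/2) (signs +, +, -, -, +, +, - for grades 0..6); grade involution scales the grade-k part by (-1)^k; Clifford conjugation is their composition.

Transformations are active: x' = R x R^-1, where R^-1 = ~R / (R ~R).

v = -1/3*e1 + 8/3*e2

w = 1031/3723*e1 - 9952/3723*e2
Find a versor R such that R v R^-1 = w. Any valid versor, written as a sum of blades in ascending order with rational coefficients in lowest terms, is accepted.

Construction: equal norms (both 65/9) license R = v + w = -70/1241*e1 - 8/1241*e2 — nothing changes along that direction, while (v - w)/2 changes sign, so v maps onto w.
Answer: -70/1241*e1 - 8/1241*e2


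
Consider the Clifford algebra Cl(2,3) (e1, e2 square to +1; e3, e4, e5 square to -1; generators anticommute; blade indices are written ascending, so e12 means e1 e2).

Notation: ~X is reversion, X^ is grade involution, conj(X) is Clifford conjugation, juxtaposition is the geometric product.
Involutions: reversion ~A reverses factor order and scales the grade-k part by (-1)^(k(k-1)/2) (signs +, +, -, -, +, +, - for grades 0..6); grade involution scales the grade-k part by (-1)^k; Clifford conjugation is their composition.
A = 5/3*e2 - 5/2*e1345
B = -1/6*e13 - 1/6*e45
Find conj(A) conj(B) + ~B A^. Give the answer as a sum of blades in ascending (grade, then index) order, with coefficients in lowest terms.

first term: 5/12*e13 - 5/12*e45 + 5/18*e123 - 5/18*e245
second term: 5/12*e13 - 5/12*e45 + 5/18*e123 - 5/18*e245
Answer: 5/6*e13 - 5/6*e45 + 5/9*e123 - 5/9*e245


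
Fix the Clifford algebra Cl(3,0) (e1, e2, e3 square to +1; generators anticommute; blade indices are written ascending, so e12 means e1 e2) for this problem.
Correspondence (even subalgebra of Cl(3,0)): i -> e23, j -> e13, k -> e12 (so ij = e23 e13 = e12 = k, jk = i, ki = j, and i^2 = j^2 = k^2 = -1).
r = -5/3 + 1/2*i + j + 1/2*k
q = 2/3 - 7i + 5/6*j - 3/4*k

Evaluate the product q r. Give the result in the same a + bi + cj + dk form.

In blades: q = 2/3 - 3/4*e12 + 5/6*e13 - 7*e23, r = -5/3 + 1/2*e12 + e13 + 1/2*e23.
Distribute q over r term by term (generator squares from the signature, products reordered to ascending indices): (2/3)*r = -10/9 + 1/3*e12 + 2/3*e13 + 1/3*e23; (-3/4*e12)*r = 3/8 + 5/4*e12 - 3/8*e13 + 3/4*e23; (5/6*e13)*r = -5/6 - 5/12*e12 - 25/18*e13 + 5/12*e23; (-7*e23)*r = 7/2 - 7*e12 + 7/2*e13 + 35/3*e23.
Sum: 139/72 - 35/6*e12 + 173/72*e13 + 79/6*e23; translating back through the correspondence:
Answer: 139/72 + 79/6*i + 173/72*j - 35/6*k


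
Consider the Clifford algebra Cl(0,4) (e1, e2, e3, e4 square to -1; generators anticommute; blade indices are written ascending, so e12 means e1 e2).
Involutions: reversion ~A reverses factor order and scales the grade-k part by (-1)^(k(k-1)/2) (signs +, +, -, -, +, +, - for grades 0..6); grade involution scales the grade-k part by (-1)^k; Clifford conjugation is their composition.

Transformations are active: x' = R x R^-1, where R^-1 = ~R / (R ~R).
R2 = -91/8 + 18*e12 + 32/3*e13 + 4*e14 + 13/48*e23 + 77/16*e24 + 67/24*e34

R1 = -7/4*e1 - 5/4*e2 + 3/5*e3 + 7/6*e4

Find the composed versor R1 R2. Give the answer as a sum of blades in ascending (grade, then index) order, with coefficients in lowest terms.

Distribute over the terms of R1 (each basis-blade product reordered to ascending indices, repeated generators contracted through their squares):
(-7/4*e1) R2 = 637/32*e1 + 63/2*e2 + 56/3*e3 + 7*e4 - 91/192*e123 - 539/64*e124 - 469/96*e134
(-5/4*e2) R2 = -45/2*e1 + 455/32*e2 + 65/192*e3 + 385/64*e4 + 40/3*e123 + 5*e124 - 335/96*e234
(3/5*e3) R2 = 32/5*e1 + 13/80*e2 - 273/40*e3 - 67/40*e4 + 54/5*e123 - 12/5*e134 - 231/80*e234
(7/6*e4) R2 = 14/3*e1 + 539/96*e2 + 469/144*e3 - 637/48*e4 + 21*e124 + 112/9*e134 + 91/288*e234
Summing the partial products and collecting blades:
Answer: 4067/480*e1 + 12359/240*e2 + 44459/2880*e3 - 1853/960*e4 + 7571/320*e123 + 1125/64*e124 + 7429/1440*e134 - 1091/180*e234


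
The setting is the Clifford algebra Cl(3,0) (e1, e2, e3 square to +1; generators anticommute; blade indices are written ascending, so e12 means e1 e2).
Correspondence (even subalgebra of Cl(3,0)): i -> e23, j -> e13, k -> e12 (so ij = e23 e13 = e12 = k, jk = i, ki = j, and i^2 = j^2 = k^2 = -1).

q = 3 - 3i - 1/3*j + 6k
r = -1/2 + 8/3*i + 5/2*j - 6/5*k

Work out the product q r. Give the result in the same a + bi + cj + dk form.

In blades: q = 3 + 6*e12 - 1/3*e13 - 3*e23, r = -1/2 - 6/5*e12 + 5/2*e13 + 8/3*e23.
Distribute q over r term by term (generator squares from the signature, products reordered to ascending indices): (3)*r = -3/2 - 18/5*e12 + 15/2*e13 + 8*e23; (6*e12)*r = 36/5 - 3*e12 + 16*e13 - 15*e23; (-1/3*e13)*r = 5/6 + 8/9*e12 + 1/6*e13 + 2/5*e23; (-3*e23)*r = 8 - 15/2*e12 - 18/5*e13 + 3/2*e23.
Sum: 218/15 - 1189/90*e12 + 301/15*e13 - 51/10*e23; translating back through the correspondence:
Answer: 218/15 - 51/10*i + 301/15*j - 1189/90*k


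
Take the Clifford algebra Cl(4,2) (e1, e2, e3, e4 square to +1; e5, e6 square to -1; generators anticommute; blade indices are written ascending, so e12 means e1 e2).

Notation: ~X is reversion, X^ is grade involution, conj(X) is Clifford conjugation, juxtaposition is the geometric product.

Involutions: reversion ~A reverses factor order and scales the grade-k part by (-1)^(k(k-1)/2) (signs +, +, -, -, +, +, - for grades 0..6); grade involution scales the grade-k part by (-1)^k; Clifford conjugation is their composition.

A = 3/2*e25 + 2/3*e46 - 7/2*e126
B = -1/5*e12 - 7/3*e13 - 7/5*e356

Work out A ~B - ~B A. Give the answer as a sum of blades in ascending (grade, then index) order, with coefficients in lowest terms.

first term: 7/10*e6 - 3/10*e15 + 154/15*e236 + 14/15*e345 + 7/5*e1235 + 2/15*e1246 + 14/9*e1346
second term: 7/10*e6 + 3/10*e15 - 154/15*e236 - 14/15*e345 + 7/5*e1235 + 2/15*e1246 + 14/9*e1346
Answer: -3/5*e15 + 308/15*e236 + 28/15*e345


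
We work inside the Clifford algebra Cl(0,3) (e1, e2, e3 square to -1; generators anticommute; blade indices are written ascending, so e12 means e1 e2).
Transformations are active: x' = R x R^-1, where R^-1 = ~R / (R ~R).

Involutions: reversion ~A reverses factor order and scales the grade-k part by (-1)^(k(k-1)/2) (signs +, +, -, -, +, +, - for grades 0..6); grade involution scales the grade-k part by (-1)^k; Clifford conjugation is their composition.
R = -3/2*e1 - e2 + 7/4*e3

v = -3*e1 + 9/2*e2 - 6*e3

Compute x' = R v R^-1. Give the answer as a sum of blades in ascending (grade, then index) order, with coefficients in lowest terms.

~R = -3/2*e1 - e2 + 7/4*e3, and R ~R = -101/16, so R^-1 = ~R / (-101/16).
R v = 21/2 - 39/4*e12 + 57/4*e13 - 15/8*e23
Answer: 807/101*e1 - 237/202*e2 + 18/101*e3


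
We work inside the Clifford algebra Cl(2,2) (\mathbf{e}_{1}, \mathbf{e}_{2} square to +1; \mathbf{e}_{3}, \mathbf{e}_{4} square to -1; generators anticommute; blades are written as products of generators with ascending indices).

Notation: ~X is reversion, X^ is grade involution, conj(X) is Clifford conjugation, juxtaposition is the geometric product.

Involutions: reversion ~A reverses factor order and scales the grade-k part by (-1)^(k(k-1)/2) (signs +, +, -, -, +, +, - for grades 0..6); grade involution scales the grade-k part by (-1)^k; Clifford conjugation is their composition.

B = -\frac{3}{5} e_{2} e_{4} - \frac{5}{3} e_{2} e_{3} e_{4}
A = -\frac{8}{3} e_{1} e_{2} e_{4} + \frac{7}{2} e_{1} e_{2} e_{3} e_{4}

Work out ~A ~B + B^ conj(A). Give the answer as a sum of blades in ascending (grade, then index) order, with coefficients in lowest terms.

first term: -\frac{127}{30} e_{1} - \frac{589}{90} e_{1} e_{3}
second term: \frac{223}{30} e_{1} - \frac{211}{90} e_{1} e_{3}
Answer: \frac{16}{5} e_{1} - \frac{80}{9} e_{1} e_{3}
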